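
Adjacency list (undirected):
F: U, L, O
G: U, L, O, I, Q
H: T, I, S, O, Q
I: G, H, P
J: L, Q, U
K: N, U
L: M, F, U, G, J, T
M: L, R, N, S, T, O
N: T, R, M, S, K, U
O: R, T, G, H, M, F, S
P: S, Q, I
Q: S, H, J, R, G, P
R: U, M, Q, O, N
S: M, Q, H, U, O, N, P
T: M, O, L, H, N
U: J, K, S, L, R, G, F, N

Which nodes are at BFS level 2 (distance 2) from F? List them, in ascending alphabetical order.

G, H, J, K, M, N, R, S, T

Level 0: F
Level 1: L, O, U
Level 2: G, H, J, K, M, N, R, S, T
Level 3: I, P, Q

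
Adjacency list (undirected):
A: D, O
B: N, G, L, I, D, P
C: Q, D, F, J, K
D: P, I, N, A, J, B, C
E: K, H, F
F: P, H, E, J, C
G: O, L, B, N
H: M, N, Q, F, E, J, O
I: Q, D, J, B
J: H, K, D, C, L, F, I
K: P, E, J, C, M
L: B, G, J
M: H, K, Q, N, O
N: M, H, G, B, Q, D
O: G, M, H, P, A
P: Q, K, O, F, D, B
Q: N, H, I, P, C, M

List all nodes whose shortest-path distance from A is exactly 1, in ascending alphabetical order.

Level 0: A
Level 1: D, O
Level 2: B, C, G, H, I, J, M, N, P
Level 3: E, F, K, L, Q

D, O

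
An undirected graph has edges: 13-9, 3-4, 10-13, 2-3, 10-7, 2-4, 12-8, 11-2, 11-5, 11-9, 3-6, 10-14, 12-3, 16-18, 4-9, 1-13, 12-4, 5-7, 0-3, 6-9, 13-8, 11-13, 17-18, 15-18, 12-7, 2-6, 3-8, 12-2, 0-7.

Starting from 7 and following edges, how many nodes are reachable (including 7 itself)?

15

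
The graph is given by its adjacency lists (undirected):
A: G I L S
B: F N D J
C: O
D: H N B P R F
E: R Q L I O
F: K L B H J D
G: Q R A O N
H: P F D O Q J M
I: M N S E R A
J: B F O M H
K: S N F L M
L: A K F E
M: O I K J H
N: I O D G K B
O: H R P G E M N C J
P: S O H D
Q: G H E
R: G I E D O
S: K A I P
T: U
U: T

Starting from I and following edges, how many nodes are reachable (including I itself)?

19

BFS from I visits: I, A, E, M, N, R, S, G, L, O, Q, H, J, K, B, D, P, F, C
Reachable nodes: 19 of 21 total.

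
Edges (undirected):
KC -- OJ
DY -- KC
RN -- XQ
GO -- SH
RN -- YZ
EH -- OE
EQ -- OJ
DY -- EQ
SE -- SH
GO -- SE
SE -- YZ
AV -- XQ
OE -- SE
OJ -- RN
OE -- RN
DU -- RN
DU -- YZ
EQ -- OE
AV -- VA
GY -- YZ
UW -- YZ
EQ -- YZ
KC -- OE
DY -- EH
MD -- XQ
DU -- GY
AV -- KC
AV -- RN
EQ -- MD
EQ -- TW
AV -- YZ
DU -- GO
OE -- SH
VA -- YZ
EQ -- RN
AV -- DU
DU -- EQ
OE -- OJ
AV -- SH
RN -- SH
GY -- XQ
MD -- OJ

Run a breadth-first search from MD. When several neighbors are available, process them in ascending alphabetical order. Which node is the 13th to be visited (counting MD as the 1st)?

GY

Visit MD; enqueue EQ, OJ, XQ → queue [EQ, OJ, XQ]
Visit EQ; enqueue DU, DY, OE, RN, TW, YZ → queue [OJ, XQ, DU, DY, OE, RN, TW, YZ]
Visit OJ; enqueue KC → queue [XQ, DU, DY, OE, RN, TW, YZ, KC]
Visit XQ; enqueue AV, GY → queue [DU, DY, OE, RN, TW, YZ, KC, AV, GY]
Visit DU; enqueue GO → queue [DY, OE, RN, TW, YZ, KC, AV, GY, GO]
Visit DY; enqueue EH → queue [OE, RN, TW, YZ, KC, AV, GY, GO, EH]
Visit OE; enqueue SE, SH → queue [RN, TW, YZ, KC, AV, GY, GO, EH, SE, SH]
Visit RN → queue [TW, YZ, KC, AV, GY, GO, EH, SE, SH]
Visit TW → queue [YZ, KC, AV, GY, GO, EH, SE, SH]
Visit YZ; enqueue UW, VA → queue [KC, AV, GY, GO, EH, SE, SH, UW, VA]
Visit KC → queue [AV, GY, GO, EH, SE, SH, UW, VA]
Visit AV → queue [GY, GO, EH, SE, SH, UW, VA]
Visit GY → queue [GO, EH, SE, SH, UW, VA]
Visit GO → queue [EH, SE, SH, UW, VA]
Visit EH → queue [SE, SH, UW, VA]
Visit SE → queue [SH, UW, VA]
Visit SH → queue [UW, VA]
Visit UW → queue [VA]
Visit VA → queue []

Visit order: MD, EQ, OJ, XQ, DU, DY, OE, RN, TW, YZ, KC, AV, GY, GO, EH, SE, SH, UW, VA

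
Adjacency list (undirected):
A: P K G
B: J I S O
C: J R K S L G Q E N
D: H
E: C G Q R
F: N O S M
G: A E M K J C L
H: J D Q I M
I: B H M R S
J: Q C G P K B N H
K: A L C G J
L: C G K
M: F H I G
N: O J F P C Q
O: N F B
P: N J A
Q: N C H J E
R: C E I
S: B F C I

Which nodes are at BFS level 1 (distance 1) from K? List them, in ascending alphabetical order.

A, C, G, J, L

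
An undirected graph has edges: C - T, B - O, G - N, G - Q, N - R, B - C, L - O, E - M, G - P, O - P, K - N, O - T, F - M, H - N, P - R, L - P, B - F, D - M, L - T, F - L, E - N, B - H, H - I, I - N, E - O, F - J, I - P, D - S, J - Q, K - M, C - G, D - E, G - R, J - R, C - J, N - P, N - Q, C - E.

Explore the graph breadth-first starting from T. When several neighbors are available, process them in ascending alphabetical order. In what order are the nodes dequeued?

Visit T; enqueue C, L, O → queue [C, L, O]
Visit C; enqueue B, E, G, J → queue [L, O, B, E, G, J]
Visit L; enqueue F, P → queue [O, B, E, G, J, F, P]
Visit O → queue [B, E, G, J, F, P]
Visit B; enqueue H → queue [E, G, J, F, P, H]
Visit E; enqueue D, M, N → queue [G, J, F, P, H, D, M, N]
Visit G; enqueue Q, R → queue [J, F, P, H, D, M, N, Q, R]
Visit J → queue [F, P, H, D, M, N, Q, R]
Visit F → queue [P, H, D, M, N, Q, R]
Visit P; enqueue I → queue [H, D, M, N, Q, R, I]
Visit H → queue [D, M, N, Q, R, I]
Visit D; enqueue S → queue [M, N, Q, R, I, S]
Visit M; enqueue K → queue [N, Q, R, I, S, K]
Visit N → queue [Q, R, I, S, K]
Visit Q → queue [R, I, S, K]
Visit R → queue [I, S, K]
Visit I → queue [S, K]
Visit S → queue [K]
Visit K → queue []

T → C → L → O → B → E → G → J → F → P → H → D → M → N → Q → R → I → S → K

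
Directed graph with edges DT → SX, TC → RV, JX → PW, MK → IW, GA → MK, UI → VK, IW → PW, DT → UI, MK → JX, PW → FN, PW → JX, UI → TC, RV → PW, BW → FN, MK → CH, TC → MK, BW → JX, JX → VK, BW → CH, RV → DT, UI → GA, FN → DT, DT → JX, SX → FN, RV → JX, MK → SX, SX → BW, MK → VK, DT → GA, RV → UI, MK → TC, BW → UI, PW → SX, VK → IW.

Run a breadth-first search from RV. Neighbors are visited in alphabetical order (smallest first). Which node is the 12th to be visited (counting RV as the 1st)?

BW

Visit RV; enqueue DT, JX, PW, UI → queue [DT, JX, PW, UI]
Visit DT; enqueue GA, SX → queue [JX, PW, UI, GA, SX]
Visit JX; enqueue VK → queue [PW, UI, GA, SX, VK]
Visit PW; enqueue FN → queue [UI, GA, SX, VK, FN]
Visit UI; enqueue TC → queue [GA, SX, VK, FN, TC]
Visit GA; enqueue MK → queue [SX, VK, FN, TC, MK]
Visit SX; enqueue BW → queue [VK, FN, TC, MK, BW]
Visit VK; enqueue IW → queue [FN, TC, MK, BW, IW]
Visit FN → queue [TC, MK, BW, IW]
Visit TC → queue [MK, BW, IW]
Visit MK; enqueue CH → queue [BW, IW, CH]
Visit BW → queue [IW, CH]
Visit IW → queue [CH]
Visit CH → queue []

Visit order: RV, DT, JX, PW, UI, GA, SX, VK, FN, TC, MK, BW, IW, CH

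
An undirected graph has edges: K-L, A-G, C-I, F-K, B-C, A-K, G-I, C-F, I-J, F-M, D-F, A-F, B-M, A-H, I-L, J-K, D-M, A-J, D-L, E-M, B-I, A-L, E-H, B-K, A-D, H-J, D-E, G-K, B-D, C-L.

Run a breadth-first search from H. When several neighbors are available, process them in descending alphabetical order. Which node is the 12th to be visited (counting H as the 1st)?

B

Visit H; enqueue J, E, A → queue [J, E, A]
Visit J; enqueue K, I → queue [E, A, K, I]
Visit E; enqueue M, D → queue [A, K, I, M, D]
Visit A; enqueue L, G, F → queue [K, I, M, D, L, G, F]
Visit K; enqueue B → queue [I, M, D, L, G, F, B]
Visit I; enqueue C → queue [M, D, L, G, F, B, C]
Visit M → queue [D, L, G, F, B, C]
Visit D → queue [L, G, F, B, C]
Visit L → queue [G, F, B, C]
Visit G → queue [F, B, C]
Visit F → queue [B, C]
Visit B → queue [C]
Visit C → queue []

Visit order: H, J, E, A, K, I, M, D, L, G, F, B, C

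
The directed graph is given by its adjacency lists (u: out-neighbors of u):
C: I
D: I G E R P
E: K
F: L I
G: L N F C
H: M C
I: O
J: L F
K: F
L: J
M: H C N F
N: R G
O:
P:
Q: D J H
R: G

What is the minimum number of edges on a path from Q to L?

2

Level 0: Q
Level 1: D, H, J
Level 2: C, E, F, G, I, L, M, P, R
Level 3: K, N, O
L first appears at level 2.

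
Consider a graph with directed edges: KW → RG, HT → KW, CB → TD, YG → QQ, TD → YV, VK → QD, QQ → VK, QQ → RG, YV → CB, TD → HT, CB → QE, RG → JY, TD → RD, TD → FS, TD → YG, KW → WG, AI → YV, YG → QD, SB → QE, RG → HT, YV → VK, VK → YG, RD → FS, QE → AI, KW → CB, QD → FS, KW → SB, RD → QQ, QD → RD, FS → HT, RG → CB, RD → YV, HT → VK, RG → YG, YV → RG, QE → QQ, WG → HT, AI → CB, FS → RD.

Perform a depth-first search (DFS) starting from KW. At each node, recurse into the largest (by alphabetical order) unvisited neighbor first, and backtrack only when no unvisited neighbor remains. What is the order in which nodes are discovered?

KW, WG, HT, VK, YG, QQ, RG, JY, CB, TD, YV, RD, FS, QE, AI, QD, SB

Visit KW
KW → WG
WG → HT
HT → VK
VK → YG
YG → QQ
QQ → RG
RG → JY
RG → CB
CB → TD
TD → YV
TD → RD
RD → FS
CB → QE
QE → AI
YG → QD
KW → SB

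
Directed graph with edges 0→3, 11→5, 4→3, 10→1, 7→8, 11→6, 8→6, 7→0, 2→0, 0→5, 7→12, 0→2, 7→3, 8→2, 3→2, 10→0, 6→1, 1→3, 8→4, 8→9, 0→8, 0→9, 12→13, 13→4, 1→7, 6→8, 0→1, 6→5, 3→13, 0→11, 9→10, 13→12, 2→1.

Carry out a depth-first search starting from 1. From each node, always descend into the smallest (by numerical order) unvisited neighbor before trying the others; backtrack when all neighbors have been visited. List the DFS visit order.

1 -> 3 -> 2 -> 0 -> 5 -> 8 -> 4 -> 6 -> 9 -> 10 -> 11 -> 13 -> 12 -> 7

Visit 1
1 → 3
3 → 2
2 → 0
0 → 5
0 → 8
8 → 4
8 → 6
8 → 9
9 → 10
0 → 11
3 → 13
13 → 12
1 → 7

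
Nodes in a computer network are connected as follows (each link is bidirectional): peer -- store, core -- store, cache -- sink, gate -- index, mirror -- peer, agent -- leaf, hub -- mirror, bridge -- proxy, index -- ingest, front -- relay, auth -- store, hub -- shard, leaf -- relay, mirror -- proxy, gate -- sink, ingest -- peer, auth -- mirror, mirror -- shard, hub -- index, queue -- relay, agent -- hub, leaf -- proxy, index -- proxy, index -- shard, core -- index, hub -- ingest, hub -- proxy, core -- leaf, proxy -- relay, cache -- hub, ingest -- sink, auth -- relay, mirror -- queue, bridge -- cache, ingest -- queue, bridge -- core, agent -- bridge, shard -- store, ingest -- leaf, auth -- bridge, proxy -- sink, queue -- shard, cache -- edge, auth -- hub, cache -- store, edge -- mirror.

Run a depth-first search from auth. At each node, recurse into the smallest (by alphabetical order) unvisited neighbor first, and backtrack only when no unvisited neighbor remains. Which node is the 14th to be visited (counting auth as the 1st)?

relay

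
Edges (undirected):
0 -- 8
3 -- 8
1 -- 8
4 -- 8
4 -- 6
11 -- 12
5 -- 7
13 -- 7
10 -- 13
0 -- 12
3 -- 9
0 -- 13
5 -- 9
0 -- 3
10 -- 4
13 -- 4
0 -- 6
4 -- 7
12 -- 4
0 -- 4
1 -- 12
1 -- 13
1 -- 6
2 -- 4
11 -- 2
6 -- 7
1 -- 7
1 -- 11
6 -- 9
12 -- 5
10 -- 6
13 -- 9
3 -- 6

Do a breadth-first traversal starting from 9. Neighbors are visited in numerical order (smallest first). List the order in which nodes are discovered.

Visit 9; enqueue 3, 5, 6, 13 → queue [3, 5, 6, 13]
Visit 3; enqueue 0, 8 → queue [5, 6, 13, 0, 8]
Visit 5; enqueue 7, 12 → queue [6, 13, 0, 8, 7, 12]
Visit 6; enqueue 1, 4, 10 → queue [13, 0, 8, 7, 12, 1, 4, 10]
Visit 13 → queue [0, 8, 7, 12, 1, 4, 10]
Visit 0 → queue [8, 7, 12, 1, 4, 10]
Visit 8 → queue [7, 12, 1, 4, 10]
Visit 7 → queue [12, 1, 4, 10]
Visit 12; enqueue 11 → queue [1, 4, 10, 11]
Visit 1 → queue [4, 10, 11]
Visit 4; enqueue 2 → queue [10, 11, 2]
Visit 10 → queue [11, 2]
Visit 11 → queue [2]
Visit 2 → queue []

9 -> 3 -> 5 -> 6 -> 13 -> 0 -> 8 -> 7 -> 12 -> 1 -> 4 -> 10 -> 11 -> 2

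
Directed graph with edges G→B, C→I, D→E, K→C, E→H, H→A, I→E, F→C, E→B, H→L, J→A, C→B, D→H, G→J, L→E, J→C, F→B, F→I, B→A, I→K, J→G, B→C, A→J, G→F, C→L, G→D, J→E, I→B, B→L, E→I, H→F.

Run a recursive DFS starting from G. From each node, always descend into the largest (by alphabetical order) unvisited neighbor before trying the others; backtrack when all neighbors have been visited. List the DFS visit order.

G, J, E, I, K, C, L, B, A, H, F, D

Visit G
G → J
J → E
E → I
I → K
K → C
C → L
C → B
B → A
E → H
H → F
G → D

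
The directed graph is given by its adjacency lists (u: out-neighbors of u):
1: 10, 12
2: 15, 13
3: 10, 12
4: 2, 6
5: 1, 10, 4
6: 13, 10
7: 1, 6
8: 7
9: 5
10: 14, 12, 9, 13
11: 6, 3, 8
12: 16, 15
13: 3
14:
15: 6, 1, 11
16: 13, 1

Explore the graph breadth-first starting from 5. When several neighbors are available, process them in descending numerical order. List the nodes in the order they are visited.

5, 10, 4, 1, 14, 13, 12, 9, 6, 2, 3, 16, 15, 11, 8, 7

Visit 5; enqueue 10, 4, 1 → queue [10, 4, 1]
Visit 10; enqueue 14, 13, 12, 9 → queue [4, 1, 14, 13, 12, 9]
Visit 4; enqueue 6, 2 → queue [1, 14, 13, 12, 9, 6, 2]
Visit 1 → queue [14, 13, 12, 9, 6, 2]
Visit 14 → queue [13, 12, 9, 6, 2]
Visit 13; enqueue 3 → queue [12, 9, 6, 2, 3]
Visit 12; enqueue 16, 15 → queue [9, 6, 2, 3, 16, 15]
Visit 9 → queue [6, 2, 3, 16, 15]
Visit 6 → queue [2, 3, 16, 15]
Visit 2 → queue [3, 16, 15]
Visit 3 → queue [16, 15]
Visit 16 → queue [15]
Visit 15; enqueue 11 → queue [11]
Visit 11; enqueue 8 → queue [8]
Visit 8; enqueue 7 → queue [7]
Visit 7 → queue []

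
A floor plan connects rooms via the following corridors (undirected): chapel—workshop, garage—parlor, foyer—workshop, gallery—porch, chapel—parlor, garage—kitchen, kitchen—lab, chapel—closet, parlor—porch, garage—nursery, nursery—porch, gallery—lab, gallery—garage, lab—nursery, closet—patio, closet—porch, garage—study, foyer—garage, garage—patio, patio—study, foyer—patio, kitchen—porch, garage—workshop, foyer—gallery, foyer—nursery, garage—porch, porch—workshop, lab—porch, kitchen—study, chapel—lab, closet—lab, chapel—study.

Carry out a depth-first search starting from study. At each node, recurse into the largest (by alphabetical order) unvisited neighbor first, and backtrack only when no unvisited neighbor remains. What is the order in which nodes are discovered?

Visit study
study → patio
patio → garage
garage → workshop
workshop → porch
porch → parlor
parlor → chapel
chapel → lab
lab → nursery
nursery → foyer
foyer → gallery
lab → kitchen
lab → closet

study, patio, garage, workshop, porch, parlor, chapel, lab, nursery, foyer, gallery, kitchen, closet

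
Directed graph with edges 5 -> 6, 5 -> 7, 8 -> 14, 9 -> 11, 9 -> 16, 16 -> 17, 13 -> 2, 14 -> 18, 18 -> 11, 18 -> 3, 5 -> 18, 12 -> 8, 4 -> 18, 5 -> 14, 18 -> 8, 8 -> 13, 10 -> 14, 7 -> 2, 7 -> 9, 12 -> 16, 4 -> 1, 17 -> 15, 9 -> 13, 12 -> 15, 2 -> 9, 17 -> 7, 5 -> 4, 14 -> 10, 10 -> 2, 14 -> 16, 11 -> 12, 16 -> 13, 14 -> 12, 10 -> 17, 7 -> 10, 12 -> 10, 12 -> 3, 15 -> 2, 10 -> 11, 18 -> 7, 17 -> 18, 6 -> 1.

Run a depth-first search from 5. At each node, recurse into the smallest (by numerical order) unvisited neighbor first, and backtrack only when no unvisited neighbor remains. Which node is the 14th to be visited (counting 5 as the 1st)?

10

Visit 5
5 → 4
4 → 1
4 → 18
18 → 3
18 → 7
7 → 2
2 → 9
9 → 11
11 → 12
12 → 8
8 → 13
8 → 14
14 → 10
10 → 17
17 → 15
14 → 16
5 → 6

Visit order: 5, 4, 1, 18, 3, 7, 2, 9, 11, 12, 8, 13, 14, 10, 17, 15, 16, 6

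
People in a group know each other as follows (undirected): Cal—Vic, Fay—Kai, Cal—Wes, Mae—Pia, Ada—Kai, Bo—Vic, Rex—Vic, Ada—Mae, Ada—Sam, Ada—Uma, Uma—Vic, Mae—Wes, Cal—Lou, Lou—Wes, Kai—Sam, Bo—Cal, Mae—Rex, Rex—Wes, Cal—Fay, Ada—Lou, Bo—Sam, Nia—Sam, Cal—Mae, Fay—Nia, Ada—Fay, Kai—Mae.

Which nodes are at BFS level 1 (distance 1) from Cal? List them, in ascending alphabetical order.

Level 0: Cal
Level 1: Bo, Fay, Lou, Mae, Vic, Wes
Level 2: Ada, Kai, Nia, Pia, Rex, Sam, Uma

Bo, Fay, Lou, Mae, Vic, Wes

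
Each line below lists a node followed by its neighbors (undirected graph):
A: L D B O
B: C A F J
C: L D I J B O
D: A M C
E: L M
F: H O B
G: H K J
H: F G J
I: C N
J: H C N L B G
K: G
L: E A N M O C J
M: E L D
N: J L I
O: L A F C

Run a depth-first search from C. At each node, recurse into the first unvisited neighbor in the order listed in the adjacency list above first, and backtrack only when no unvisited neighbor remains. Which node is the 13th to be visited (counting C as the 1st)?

N

Visit C
C → L
L → E
E → M
M → D
D → A
A → B
B → F
F → H
H → G
G → K
G → J
J → N
N → I
F → O

Visit order: C, L, E, M, D, A, B, F, H, G, K, J, N, I, O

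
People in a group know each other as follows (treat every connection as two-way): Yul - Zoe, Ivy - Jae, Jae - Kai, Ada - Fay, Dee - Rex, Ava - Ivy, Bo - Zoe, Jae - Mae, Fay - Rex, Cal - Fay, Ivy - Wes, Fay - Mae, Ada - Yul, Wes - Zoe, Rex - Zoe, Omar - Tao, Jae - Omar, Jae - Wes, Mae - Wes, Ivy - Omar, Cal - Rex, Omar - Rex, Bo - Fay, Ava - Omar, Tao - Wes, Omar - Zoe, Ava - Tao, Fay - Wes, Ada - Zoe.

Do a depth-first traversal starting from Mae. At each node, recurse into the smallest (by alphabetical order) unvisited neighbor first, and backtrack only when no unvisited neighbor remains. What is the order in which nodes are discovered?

Visit Mae
Mae → Fay
Fay → Ada
Ada → Yul
Yul → Zoe
Zoe → Bo
Zoe → Omar
Omar → Ava
Ava → Ivy
Ivy → Jae
Jae → Kai
Jae → Wes
Wes → Tao
Omar → Rex
Rex → Cal
Rex → Dee

Mae -> Fay -> Ada -> Yul -> Zoe -> Bo -> Omar -> Ava -> Ivy -> Jae -> Kai -> Wes -> Tao -> Rex -> Cal -> Dee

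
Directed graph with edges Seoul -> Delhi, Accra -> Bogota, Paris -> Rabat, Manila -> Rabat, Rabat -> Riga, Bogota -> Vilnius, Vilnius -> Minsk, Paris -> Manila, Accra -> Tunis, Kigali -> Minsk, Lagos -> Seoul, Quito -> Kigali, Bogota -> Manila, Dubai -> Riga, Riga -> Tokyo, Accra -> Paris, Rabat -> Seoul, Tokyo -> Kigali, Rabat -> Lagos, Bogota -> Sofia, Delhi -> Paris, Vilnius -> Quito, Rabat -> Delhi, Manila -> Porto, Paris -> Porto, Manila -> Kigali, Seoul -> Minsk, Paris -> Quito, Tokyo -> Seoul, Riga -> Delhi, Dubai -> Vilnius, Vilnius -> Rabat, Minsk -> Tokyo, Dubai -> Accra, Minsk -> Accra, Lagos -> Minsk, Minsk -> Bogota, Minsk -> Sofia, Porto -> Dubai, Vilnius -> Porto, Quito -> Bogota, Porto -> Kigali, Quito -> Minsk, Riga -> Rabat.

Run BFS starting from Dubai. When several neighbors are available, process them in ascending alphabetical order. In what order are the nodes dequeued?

Dubai -> Accra -> Riga -> Vilnius -> Bogota -> Paris -> Tunis -> Delhi -> Rabat -> Tokyo -> Minsk -> Porto -> Quito -> Manila -> Sofia -> Lagos -> Seoul -> Kigali

Visit Dubai; enqueue Accra, Riga, Vilnius → queue [Accra, Riga, Vilnius]
Visit Accra; enqueue Bogota, Paris, Tunis → queue [Riga, Vilnius, Bogota, Paris, Tunis]
Visit Riga; enqueue Delhi, Rabat, Tokyo → queue [Vilnius, Bogota, Paris, Tunis, Delhi, Rabat, Tokyo]
Visit Vilnius; enqueue Minsk, Porto, Quito → queue [Bogota, Paris, Tunis, Delhi, Rabat, Tokyo, Minsk, Porto, Quito]
Visit Bogota; enqueue Manila, Sofia → queue [Paris, Tunis, Delhi, Rabat, Tokyo, Minsk, Porto, Quito, Manila, Sofia]
Visit Paris → queue [Tunis, Delhi, Rabat, Tokyo, Minsk, Porto, Quito, Manila, Sofia]
Visit Tunis → queue [Delhi, Rabat, Tokyo, Minsk, Porto, Quito, Manila, Sofia]
Visit Delhi → queue [Rabat, Tokyo, Minsk, Porto, Quito, Manila, Sofia]
Visit Rabat; enqueue Lagos, Seoul → queue [Tokyo, Minsk, Porto, Quito, Manila, Sofia, Lagos, Seoul]
Visit Tokyo; enqueue Kigali → queue [Minsk, Porto, Quito, Manila, Sofia, Lagos, Seoul, Kigali]
Visit Minsk → queue [Porto, Quito, Manila, Sofia, Lagos, Seoul, Kigali]
Visit Porto → queue [Quito, Manila, Sofia, Lagos, Seoul, Kigali]
Visit Quito → queue [Manila, Sofia, Lagos, Seoul, Kigali]
Visit Manila → queue [Sofia, Lagos, Seoul, Kigali]
Visit Sofia → queue [Lagos, Seoul, Kigali]
Visit Lagos → queue [Seoul, Kigali]
Visit Seoul → queue [Kigali]
Visit Kigali → queue []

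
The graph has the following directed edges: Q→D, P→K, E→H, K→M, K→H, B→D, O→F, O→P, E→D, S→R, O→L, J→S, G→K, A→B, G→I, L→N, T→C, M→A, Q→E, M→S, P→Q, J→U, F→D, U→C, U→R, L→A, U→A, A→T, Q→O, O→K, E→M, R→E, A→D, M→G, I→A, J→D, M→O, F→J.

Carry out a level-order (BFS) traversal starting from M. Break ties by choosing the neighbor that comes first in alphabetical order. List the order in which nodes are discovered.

Visit M; enqueue A, G, O, S → queue [A, G, O, S]
Visit A; enqueue B, D, T → queue [G, O, S, B, D, T]
Visit G; enqueue I, K → queue [O, S, B, D, T, I, K]
Visit O; enqueue F, L, P → queue [S, B, D, T, I, K, F, L, P]
Visit S; enqueue R → queue [B, D, T, I, K, F, L, P, R]
Visit B → queue [D, T, I, K, F, L, P, R]
Visit D → queue [T, I, K, F, L, P, R]
Visit T; enqueue C → queue [I, K, F, L, P, R, C]
Visit I → queue [K, F, L, P, R, C]
Visit K; enqueue H → queue [F, L, P, R, C, H]
Visit F; enqueue J → queue [L, P, R, C, H, J]
Visit L; enqueue N → queue [P, R, C, H, J, N]
Visit P; enqueue Q → queue [R, C, H, J, N, Q]
Visit R; enqueue E → queue [C, H, J, N, Q, E]
Visit C → queue [H, J, N, Q, E]
Visit H → queue [J, N, Q, E]
Visit J; enqueue U → queue [N, Q, E, U]
Visit N → queue [Q, E, U]
Visit Q → queue [E, U]
Visit E → queue [U]
Visit U → queue []

M A G O S B D T I K F L P R C H J N Q E U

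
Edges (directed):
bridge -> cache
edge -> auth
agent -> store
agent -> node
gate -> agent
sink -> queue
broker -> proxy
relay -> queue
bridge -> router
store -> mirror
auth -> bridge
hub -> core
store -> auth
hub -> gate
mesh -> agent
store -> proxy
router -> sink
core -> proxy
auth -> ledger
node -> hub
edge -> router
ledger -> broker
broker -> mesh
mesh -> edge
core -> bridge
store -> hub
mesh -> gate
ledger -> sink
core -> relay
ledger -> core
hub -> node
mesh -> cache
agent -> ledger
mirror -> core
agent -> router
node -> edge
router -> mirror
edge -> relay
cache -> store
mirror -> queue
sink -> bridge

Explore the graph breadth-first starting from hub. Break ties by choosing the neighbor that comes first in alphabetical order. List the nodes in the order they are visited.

hub core gate node bridge proxy relay agent edge cache router queue ledger store auth mirror sink broker mesh

Visit hub; enqueue core, gate, node → queue [core, gate, node]
Visit core; enqueue bridge, proxy, relay → queue [gate, node, bridge, proxy, relay]
Visit gate; enqueue agent → queue [node, bridge, proxy, relay, agent]
Visit node; enqueue edge → queue [bridge, proxy, relay, agent, edge]
Visit bridge; enqueue cache, router → queue [proxy, relay, agent, edge, cache, router]
Visit proxy → queue [relay, agent, edge, cache, router]
Visit relay; enqueue queue → queue [agent, edge, cache, router, queue]
Visit agent; enqueue ledger, store → queue [edge, cache, router, queue, ledger, store]
Visit edge; enqueue auth → queue [cache, router, queue, ledger, store, auth]
Visit cache → queue [router, queue, ledger, store, auth]
Visit router; enqueue mirror, sink → queue [queue, ledger, store, auth, mirror, sink]
Visit queue → queue [ledger, store, auth, mirror, sink]
Visit ledger; enqueue broker → queue [store, auth, mirror, sink, broker]
Visit store → queue [auth, mirror, sink, broker]
Visit auth → queue [mirror, sink, broker]
Visit mirror → queue [sink, broker]
Visit sink → queue [broker]
Visit broker; enqueue mesh → queue [mesh]
Visit mesh → queue []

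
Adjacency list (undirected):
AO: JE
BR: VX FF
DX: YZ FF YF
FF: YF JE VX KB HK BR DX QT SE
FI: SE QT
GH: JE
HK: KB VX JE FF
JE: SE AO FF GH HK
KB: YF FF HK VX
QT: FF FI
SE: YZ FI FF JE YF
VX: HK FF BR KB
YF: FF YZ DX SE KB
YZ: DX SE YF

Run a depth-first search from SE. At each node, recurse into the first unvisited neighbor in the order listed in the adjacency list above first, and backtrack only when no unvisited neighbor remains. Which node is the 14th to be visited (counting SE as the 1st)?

Visit SE
SE → YZ
YZ → DX
DX → FF
FF → YF
YF → KB
KB → HK
HK → VX
VX → BR
HK → JE
JE → AO
JE → GH
FF → QT
QT → FI

Visit order: SE, YZ, DX, FF, YF, KB, HK, VX, BR, JE, AO, GH, QT, FI

FI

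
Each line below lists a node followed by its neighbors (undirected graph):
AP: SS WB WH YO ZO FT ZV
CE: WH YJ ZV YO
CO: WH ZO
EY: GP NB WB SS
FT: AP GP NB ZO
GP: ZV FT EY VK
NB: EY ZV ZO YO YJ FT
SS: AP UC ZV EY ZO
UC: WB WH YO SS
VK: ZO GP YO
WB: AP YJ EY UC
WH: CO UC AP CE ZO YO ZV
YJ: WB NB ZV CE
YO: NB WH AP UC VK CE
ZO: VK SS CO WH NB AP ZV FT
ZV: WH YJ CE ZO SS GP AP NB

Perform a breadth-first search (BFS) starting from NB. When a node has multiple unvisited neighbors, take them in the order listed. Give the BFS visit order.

Visit NB; enqueue EY, ZV, ZO, YO, YJ, FT → queue [EY, ZV, ZO, YO, YJ, FT]
Visit EY; enqueue GP, WB, SS → queue [ZV, ZO, YO, YJ, FT, GP, WB, SS]
Visit ZV; enqueue WH, CE, AP → queue [ZO, YO, YJ, FT, GP, WB, SS, WH, CE, AP]
Visit ZO; enqueue VK, CO → queue [YO, YJ, FT, GP, WB, SS, WH, CE, AP, VK, CO]
Visit YO; enqueue UC → queue [YJ, FT, GP, WB, SS, WH, CE, AP, VK, CO, UC]
Visit YJ → queue [FT, GP, WB, SS, WH, CE, AP, VK, CO, UC]
Visit FT → queue [GP, WB, SS, WH, CE, AP, VK, CO, UC]
Visit GP → queue [WB, SS, WH, CE, AP, VK, CO, UC]
Visit WB → queue [SS, WH, CE, AP, VK, CO, UC]
Visit SS → queue [WH, CE, AP, VK, CO, UC]
Visit WH → queue [CE, AP, VK, CO, UC]
Visit CE → queue [AP, VK, CO, UC]
Visit AP → queue [VK, CO, UC]
Visit VK → queue [CO, UC]
Visit CO → queue [UC]
Visit UC → queue []

NB EY ZV ZO YO YJ FT GP WB SS WH CE AP VK CO UC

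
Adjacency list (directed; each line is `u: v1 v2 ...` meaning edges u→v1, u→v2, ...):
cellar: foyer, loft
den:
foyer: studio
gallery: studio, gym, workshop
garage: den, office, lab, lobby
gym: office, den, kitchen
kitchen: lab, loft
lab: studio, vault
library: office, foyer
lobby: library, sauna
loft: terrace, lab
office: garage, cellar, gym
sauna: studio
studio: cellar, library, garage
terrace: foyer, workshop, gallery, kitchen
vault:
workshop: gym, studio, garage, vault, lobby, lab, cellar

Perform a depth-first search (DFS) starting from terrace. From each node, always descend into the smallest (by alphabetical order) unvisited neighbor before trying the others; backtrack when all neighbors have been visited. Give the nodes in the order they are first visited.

Visit terrace
terrace → foyer
foyer → studio
studio → cellar
cellar → loft
loft → lab
lab → vault
studio → garage
garage → den
garage → lobby
lobby → library
library → office
office → gym
gym → kitchen
lobby → sauna
terrace → gallery
gallery → workshop

terrace foyer studio cellar loft lab vault garage den lobby library office gym kitchen sauna gallery workshop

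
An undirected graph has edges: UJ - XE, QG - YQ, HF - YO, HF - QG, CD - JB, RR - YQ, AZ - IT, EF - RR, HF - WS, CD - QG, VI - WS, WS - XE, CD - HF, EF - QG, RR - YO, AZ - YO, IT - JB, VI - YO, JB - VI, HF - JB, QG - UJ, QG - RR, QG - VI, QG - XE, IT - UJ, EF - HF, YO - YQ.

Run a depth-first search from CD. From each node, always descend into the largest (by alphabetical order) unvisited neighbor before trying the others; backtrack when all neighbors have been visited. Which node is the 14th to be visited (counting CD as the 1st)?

Visit CD
CD → QG
QG → YQ
YQ → YO
YO → VI
VI → WS
WS → XE
XE → UJ
UJ → IT
IT → JB
JB → HF
HF → EF
EF → RR
IT → AZ

Visit order: CD, QG, YQ, YO, VI, WS, XE, UJ, IT, JB, HF, EF, RR, AZ

AZ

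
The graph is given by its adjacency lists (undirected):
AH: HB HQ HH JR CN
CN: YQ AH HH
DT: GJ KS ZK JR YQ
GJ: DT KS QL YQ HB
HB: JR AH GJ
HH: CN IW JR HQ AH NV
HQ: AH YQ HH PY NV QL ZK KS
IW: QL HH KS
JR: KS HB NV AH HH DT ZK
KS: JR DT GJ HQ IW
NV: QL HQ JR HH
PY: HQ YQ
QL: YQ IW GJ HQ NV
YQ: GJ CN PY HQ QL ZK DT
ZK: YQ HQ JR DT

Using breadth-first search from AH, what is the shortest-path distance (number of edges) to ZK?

2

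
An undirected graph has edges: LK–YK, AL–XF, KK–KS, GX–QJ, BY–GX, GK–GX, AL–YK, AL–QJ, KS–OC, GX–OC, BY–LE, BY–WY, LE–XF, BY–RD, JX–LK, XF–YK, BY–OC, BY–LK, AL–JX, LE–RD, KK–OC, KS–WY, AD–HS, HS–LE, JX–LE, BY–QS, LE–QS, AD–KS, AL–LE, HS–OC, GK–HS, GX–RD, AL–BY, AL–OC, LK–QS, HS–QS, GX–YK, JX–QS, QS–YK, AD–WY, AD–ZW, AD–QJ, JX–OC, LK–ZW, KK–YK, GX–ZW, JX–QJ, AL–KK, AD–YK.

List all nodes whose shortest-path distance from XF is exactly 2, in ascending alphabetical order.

Level 0: XF
Level 1: AL, LE, YK
Level 2: AD, BY, GX, HS, JX, KK, LK, OC, QJ, QS, RD
Level 3: GK, KS, WY, ZW

AD, BY, GX, HS, JX, KK, LK, OC, QJ, QS, RD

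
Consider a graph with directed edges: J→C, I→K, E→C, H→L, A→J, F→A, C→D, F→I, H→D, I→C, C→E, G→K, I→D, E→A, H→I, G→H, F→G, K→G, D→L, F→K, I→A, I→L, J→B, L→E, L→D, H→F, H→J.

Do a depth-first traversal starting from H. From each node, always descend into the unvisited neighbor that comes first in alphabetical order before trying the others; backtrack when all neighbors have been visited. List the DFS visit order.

Visit H
H → D
D → L
L → E
E → A
A → J
J → B
J → C
H → F
F → G
G → K
F → I

H → D → L → E → A → J → B → C → F → G → K → I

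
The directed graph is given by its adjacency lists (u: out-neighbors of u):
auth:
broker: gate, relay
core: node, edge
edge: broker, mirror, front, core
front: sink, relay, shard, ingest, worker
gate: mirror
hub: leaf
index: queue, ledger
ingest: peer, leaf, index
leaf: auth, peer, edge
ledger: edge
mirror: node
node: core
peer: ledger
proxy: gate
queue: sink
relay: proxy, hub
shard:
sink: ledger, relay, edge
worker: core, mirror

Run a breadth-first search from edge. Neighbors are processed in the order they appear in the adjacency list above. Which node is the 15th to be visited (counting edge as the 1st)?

ledger

Visit edge; enqueue broker, mirror, front, core → queue [broker, mirror, front, core]
Visit broker; enqueue gate, relay → queue [mirror, front, core, gate, relay]
Visit mirror; enqueue node → queue [front, core, gate, relay, node]
Visit front; enqueue sink, shard, ingest, worker → queue [core, gate, relay, node, sink, shard, ingest, worker]
Visit core → queue [gate, relay, node, sink, shard, ingest, worker]
Visit gate → queue [relay, node, sink, shard, ingest, worker]
Visit relay; enqueue proxy, hub → queue [node, sink, shard, ingest, worker, proxy, hub]
Visit node → queue [sink, shard, ingest, worker, proxy, hub]
Visit sink; enqueue ledger → queue [shard, ingest, worker, proxy, hub, ledger]
Visit shard → queue [ingest, worker, proxy, hub, ledger]
Visit ingest; enqueue peer, leaf, index → queue [worker, proxy, hub, ledger, peer, leaf, index]
Visit worker → queue [proxy, hub, ledger, peer, leaf, index]
Visit proxy → queue [hub, ledger, peer, leaf, index]
Visit hub → queue [ledger, peer, leaf, index]
Visit ledger → queue [peer, leaf, index]
Visit peer → queue [leaf, index]
Visit leaf; enqueue auth → queue [index, auth]
Visit index; enqueue queue → queue [auth, queue]
Visit auth → queue [queue]
Visit queue → queue []

Visit order: edge, broker, mirror, front, core, gate, relay, node, sink, shard, ingest, worker, proxy, hub, ledger, peer, leaf, index, auth, queue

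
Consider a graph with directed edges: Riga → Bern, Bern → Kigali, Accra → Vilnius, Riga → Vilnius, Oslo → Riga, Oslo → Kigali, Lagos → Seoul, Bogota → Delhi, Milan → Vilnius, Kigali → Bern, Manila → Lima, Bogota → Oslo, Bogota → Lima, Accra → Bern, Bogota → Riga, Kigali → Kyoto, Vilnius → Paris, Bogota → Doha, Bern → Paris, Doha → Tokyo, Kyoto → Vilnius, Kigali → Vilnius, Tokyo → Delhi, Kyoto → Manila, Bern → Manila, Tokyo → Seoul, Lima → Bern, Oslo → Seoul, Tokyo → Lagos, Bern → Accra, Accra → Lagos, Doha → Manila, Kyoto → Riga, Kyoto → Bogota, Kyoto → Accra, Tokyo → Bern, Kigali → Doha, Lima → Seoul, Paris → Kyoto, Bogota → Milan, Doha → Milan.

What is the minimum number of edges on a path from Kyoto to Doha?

Level 0: Kyoto
Level 1: Accra, Bogota, Manila, Riga, Vilnius
Level 2: Bern, Delhi, Doha, Lagos, Lima, Milan, Oslo, Paris
Level 3: Kigali, Seoul, Tokyo
Doha first appears at level 2.

2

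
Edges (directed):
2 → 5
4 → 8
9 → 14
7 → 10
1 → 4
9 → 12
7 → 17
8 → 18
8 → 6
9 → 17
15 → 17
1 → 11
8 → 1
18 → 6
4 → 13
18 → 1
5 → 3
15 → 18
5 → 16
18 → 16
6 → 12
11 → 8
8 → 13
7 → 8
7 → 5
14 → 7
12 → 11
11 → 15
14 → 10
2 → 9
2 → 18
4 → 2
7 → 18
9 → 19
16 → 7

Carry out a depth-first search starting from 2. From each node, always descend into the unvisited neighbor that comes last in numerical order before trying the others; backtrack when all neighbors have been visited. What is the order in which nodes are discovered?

Visit 2
2 → 18
18 → 16
16 → 7
7 → 17
7 → 10
7 → 8
8 → 13
8 → 6
6 → 12
12 → 11
11 → 15
8 → 1
1 → 4
7 → 5
5 → 3
2 → 9
9 → 19
9 → 14

2 → 18 → 16 → 7 → 17 → 10 → 8 → 13 → 6 → 12 → 11 → 15 → 1 → 4 → 5 → 3 → 9 → 19 → 14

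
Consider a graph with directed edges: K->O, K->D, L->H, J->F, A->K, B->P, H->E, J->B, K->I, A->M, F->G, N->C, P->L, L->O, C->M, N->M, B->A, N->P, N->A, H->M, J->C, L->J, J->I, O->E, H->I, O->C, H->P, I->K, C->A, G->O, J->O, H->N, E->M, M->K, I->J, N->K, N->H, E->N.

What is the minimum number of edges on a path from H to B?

Level 0: H
Level 1: E, I, M, N, P
Level 2: A, C, J, K, L
Level 3: B, D, F, O
Level 4: G
B first appears at level 3.

3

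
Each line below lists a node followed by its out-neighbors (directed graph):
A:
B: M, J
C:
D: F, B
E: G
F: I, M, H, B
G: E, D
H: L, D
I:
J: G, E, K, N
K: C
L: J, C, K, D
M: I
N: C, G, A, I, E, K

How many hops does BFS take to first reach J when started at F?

Level 0: F
Level 1: B, H, I, M
Level 2: D, J, L
Level 3: C, E, G, K, N
Level 4: A
J first appears at level 2.

2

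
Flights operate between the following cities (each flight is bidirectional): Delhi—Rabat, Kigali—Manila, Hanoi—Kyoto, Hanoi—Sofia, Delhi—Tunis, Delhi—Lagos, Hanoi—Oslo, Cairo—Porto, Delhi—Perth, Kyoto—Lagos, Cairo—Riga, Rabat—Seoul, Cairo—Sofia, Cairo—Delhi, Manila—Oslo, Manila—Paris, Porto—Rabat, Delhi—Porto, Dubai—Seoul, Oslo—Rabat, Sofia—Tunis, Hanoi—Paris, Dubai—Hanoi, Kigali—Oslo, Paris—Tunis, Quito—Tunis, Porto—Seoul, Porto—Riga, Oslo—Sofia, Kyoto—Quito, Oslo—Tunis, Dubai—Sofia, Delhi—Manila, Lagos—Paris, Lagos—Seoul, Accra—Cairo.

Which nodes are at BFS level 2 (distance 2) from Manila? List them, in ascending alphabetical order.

Cairo, Hanoi, Lagos, Perth, Porto, Rabat, Sofia, Tunis

Level 0: Manila
Level 1: Delhi, Kigali, Oslo, Paris
Level 2: Cairo, Hanoi, Lagos, Perth, Porto, Rabat, Sofia, Tunis
Level 3: Accra, Dubai, Kyoto, Quito, Riga, Seoul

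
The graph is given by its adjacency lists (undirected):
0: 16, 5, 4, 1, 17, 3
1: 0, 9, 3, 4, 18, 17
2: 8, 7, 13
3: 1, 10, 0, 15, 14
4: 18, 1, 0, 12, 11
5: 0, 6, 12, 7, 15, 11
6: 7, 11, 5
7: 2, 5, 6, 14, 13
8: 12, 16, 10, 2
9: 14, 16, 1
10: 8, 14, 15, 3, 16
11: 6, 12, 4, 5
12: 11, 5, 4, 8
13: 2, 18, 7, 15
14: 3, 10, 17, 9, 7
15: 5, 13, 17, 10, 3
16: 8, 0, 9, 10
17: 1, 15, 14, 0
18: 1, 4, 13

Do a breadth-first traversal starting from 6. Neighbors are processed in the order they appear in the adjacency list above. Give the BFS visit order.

6, 7, 11, 5, 2, 14, 13, 12, 4, 0, 15, 8, 3, 10, 17, 9, 18, 1, 16

Visit 6; enqueue 7, 11, 5 → queue [7, 11, 5]
Visit 7; enqueue 2, 14, 13 → queue [11, 5, 2, 14, 13]
Visit 11; enqueue 12, 4 → queue [5, 2, 14, 13, 12, 4]
Visit 5; enqueue 0, 15 → queue [2, 14, 13, 12, 4, 0, 15]
Visit 2; enqueue 8 → queue [14, 13, 12, 4, 0, 15, 8]
Visit 14; enqueue 3, 10, 17, 9 → queue [13, 12, 4, 0, 15, 8, 3, 10, 17, 9]
Visit 13; enqueue 18 → queue [12, 4, 0, 15, 8, 3, 10, 17, 9, 18]
Visit 12 → queue [4, 0, 15, 8, 3, 10, 17, 9, 18]
Visit 4; enqueue 1 → queue [0, 15, 8, 3, 10, 17, 9, 18, 1]
Visit 0; enqueue 16 → queue [15, 8, 3, 10, 17, 9, 18, 1, 16]
Visit 15 → queue [8, 3, 10, 17, 9, 18, 1, 16]
Visit 8 → queue [3, 10, 17, 9, 18, 1, 16]
Visit 3 → queue [10, 17, 9, 18, 1, 16]
Visit 10 → queue [17, 9, 18, 1, 16]
Visit 17 → queue [9, 18, 1, 16]
Visit 9 → queue [18, 1, 16]
Visit 18 → queue [1, 16]
Visit 1 → queue [16]
Visit 16 → queue []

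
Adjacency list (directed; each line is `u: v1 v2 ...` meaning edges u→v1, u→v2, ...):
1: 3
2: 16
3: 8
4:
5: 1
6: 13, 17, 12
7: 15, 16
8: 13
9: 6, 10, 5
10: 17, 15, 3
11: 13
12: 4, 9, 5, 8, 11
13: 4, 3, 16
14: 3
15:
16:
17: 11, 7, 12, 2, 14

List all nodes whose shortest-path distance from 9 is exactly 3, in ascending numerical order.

Level 0: 9
Level 1: 5, 6, 10
Level 2: 1, 3, 12, 13, 15, 17
Level 3: 2, 4, 7, 8, 11, 14, 16

2, 4, 7, 8, 11, 14, 16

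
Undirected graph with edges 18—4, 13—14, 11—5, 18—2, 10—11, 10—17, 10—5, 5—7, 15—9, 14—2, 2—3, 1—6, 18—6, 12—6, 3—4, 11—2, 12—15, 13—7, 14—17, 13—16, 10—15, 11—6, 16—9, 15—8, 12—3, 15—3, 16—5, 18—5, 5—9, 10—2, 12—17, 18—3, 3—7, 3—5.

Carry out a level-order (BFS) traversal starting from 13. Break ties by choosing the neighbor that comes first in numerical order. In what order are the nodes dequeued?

Visit 13; enqueue 7, 14, 16 → queue [7, 14, 16]
Visit 7; enqueue 3, 5 → queue [14, 16, 3, 5]
Visit 14; enqueue 2, 17 → queue [16, 3, 5, 2, 17]
Visit 16; enqueue 9 → queue [3, 5, 2, 17, 9]
Visit 3; enqueue 4, 12, 15, 18 → queue [5, 2, 17, 9, 4, 12, 15, 18]
Visit 5; enqueue 10, 11 → queue [2, 17, 9, 4, 12, 15, 18, 10, 11]
Visit 2 → queue [17, 9, 4, 12, 15, 18, 10, 11]
Visit 17 → queue [9, 4, 12, 15, 18, 10, 11]
Visit 9 → queue [4, 12, 15, 18, 10, 11]
Visit 4 → queue [12, 15, 18, 10, 11]
Visit 12; enqueue 6 → queue [15, 18, 10, 11, 6]
Visit 15; enqueue 8 → queue [18, 10, 11, 6, 8]
Visit 18 → queue [10, 11, 6, 8]
Visit 10 → queue [11, 6, 8]
Visit 11 → queue [6, 8]
Visit 6; enqueue 1 → queue [8, 1]
Visit 8 → queue [1]
Visit 1 → queue []

13 → 7 → 14 → 16 → 3 → 5 → 2 → 17 → 9 → 4 → 12 → 15 → 18 → 10 → 11 → 6 → 8 → 1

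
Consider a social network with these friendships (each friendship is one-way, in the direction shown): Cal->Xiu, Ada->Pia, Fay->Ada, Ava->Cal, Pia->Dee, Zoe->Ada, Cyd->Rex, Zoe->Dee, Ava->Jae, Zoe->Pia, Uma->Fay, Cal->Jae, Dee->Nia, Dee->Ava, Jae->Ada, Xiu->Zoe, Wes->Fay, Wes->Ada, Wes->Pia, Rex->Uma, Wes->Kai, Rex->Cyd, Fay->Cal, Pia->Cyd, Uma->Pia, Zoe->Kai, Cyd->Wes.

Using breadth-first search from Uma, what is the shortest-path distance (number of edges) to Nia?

3

Level 0: Uma
Level 1: Fay, Pia
Level 2: Ada, Cal, Cyd, Dee
Level 3: Ava, Jae, Nia, Rex, Wes, Xiu
Level 4: Kai, Zoe
Nia first appears at level 3.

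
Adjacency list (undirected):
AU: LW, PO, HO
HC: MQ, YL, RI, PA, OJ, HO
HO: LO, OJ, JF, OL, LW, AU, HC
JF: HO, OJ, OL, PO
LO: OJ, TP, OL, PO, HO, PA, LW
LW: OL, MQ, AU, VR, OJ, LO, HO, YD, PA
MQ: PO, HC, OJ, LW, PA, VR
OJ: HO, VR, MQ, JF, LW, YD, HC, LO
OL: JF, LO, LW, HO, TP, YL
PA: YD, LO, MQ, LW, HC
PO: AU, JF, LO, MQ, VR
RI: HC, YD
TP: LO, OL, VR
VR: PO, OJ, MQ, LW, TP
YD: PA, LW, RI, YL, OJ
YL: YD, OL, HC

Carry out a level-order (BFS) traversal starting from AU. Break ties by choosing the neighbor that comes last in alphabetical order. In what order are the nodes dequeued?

AU, PO, LW, HO, VR, MQ, LO, JF, YD, PA, OL, OJ, HC, TP, YL, RI

Visit AU; enqueue PO, LW, HO → queue [PO, LW, HO]
Visit PO; enqueue VR, MQ, LO, JF → queue [LW, HO, VR, MQ, LO, JF]
Visit LW; enqueue YD, PA, OL, OJ → queue [HO, VR, MQ, LO, JF, YD, PA, OL, OJ]
Visit HO; enqueue HC → queue [VR, MQ, LO, JF, YD, PA, OL, OJ, HC]
Visit VR; enqueue TP → queue [MQ, LO, JF, YD, PA, OL, OJ, HC, TP]
Visit MQ → queue [LO, JF, YD, PA, OL, OJ, HC, TP]
Visit LO → queue [JF, YD, PA, OL, OJ, HC, TP]
Visit JF → queue [YD, PA, OL, OJ, HC, TP]
Visit YD; enqueue YL, RI → queue [PA, OL, OJ, HC, TP, YL, RI]
Visit PA → queue [OL, OJ, HC, TP, YL, RI]
Visit OL → queue [OJ, HC, TP, YL, RI]
Visit OJ → queue [HC, TP, YL, RI]
Visit HC → queue [TP, YL, RI]
Visit TP → queue [YL, RI]
Visit YL → queue [RI]
Visit RI → queue []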